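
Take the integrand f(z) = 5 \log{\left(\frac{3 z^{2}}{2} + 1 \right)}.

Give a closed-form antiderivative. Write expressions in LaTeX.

Differentiate the proposed F(z) back; it has to land on f(z) exactly.
Check: d/dz[5 z \log{\left(\frac{3 z^{2}}{2} + 1 \right)} - 10 z + \frac{10 \sqrt{6} \operatorname{atan}{\left(\frac{\sqrt{6} z}{2} \right)}}{3}] = 5 \log{\left(\frac{3 z^{2}}{2} + 1 \right)} = f(z).

An antiderivative is F(z) = 5 z \log{\left(\frac{3 z^{2}}{2} + 1 \right)} - 10 z + \frac{10 \sqrt{6} \operatorname{atan}{\left(\frac{\sqrt{6} z}{2} \right)}}{3}.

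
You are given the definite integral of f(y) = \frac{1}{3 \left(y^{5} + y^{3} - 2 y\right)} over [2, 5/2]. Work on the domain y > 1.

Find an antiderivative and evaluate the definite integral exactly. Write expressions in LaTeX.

The denominator factors as 3 y \left(y - 1\right) \left(y + 1\right) \left(y^{2} + 2\right); partial fractions split f into directly integrable pieces: \frac{y}{18 \left(y^{2} + 2\right)} + \frac{1}{18 \left(y + 1\right)} + \frac{1}{18 \left(y - 1\right)} - \frac{1}{6 y}.
F(y) = - \frac{\log{\left(y \right)}}{6} + \frac{\log{\left(y^{2} - 1 \right)}}{18} + \frac{\log{\left(y^{2} + 2 \right)}}{36} is an antiderivative of f.
Check: d/dy[- \frac{\log{\left(y \right)}}{6} + \frac{\log{\left(y^{2} - 1 \right)}}{18} + \frac{\log{\left(y^{2} + 2 \right)}}{36}] = \frac{1}{3 y^{5} + 3 y^{3} - 6 y}, which equals f(y).
F(5/2) = - \frac{\log{\left(\frac{5}{2} \right)}}{6} + \frac{\log{\left(\frac{33}{4} \right)}}{36} + \frac{\log{\left(\frac{21}{4} \right)}}{18}; F(2) = - \frac{\log{\left(2 \right)}}{6} + \frac{\log{\left(6 \right)}}{36} + \frac{\log{\left(3 \right)}}{18}.
Integral = F(5/2) - F(2) = - \frac{\log{\left(\frac{5}{2} \right)}}{6} - \frac{\log{\left(3 \right)}}{18} - \frac{\log{\left(6 \right)}}{36} + \frac{\log{\left(\frac{33}{4} \right)}}{36} + \frac{\log{\left(\frac{21}{4} \right)}}{18} + \frac{\log{\left(2 \right)}}{6}.

Antiderivative: F(y) = - \frac{\log{\left(y \right)}}{6} + \frac{\log{\left(y^{2} - 1 \right)}}{18} + \frac{\log{\left(y^{2} + 2 \right)}}{36}; value = - \frac{\log{\left(\frac{5}{2} \right)}}{6} - \frac{\log{\left(3 \right)}}{18} - \frac{\log{\left(6 \right)}}{36} + \frac{\log{\left(\frac{33}{4} \right)}}{36} + \frac{\log{\left(\frac{21}{4} \right)}}{18} + \frac{\log{\left(2 \right)}}{6}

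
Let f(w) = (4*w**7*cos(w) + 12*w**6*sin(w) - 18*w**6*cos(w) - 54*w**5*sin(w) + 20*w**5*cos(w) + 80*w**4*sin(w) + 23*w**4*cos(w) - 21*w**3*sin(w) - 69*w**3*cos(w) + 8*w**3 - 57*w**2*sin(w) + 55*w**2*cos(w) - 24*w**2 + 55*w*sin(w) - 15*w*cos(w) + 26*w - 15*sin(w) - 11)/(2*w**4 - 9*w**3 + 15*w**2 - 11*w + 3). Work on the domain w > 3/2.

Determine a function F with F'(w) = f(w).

An antiderivative is F(w) = (4*w**5*sin(w) - 8*w**4*sin(w) - 6*w**3*sin(w) + 8*w**2*log(2*w - 3) + 20*w**2*sin(w) - 16*w*log(2*w - 3) - 10*w*sin(w) + 8*log(2*w - 3) - 1)/(2*w**2 - 4*w + 2).

A candidate is checked by its d/dw: the result must match f(w).
Check: d/dw[(4*w**5*sin(w) - 8*w**4*sin(w) - 6*w**3*sin(w) + 8*w**2*log(2*w - 3) + 20*w**2*sin(w) - 16*w*log(2*w - 3) - 10*w*sin(w) + 8*log(2*w - 3) - 1)/(2*w**2 - 4*w + 2)] = (4*w**7*cos(w) + 12*w**6*sin(w) - 18*w**6*cos(w) - 54*w**5*sin(w) + 20*w**5*cos(w) + 80*w**4*sin(w) + 23*w**4*cos(w) - 21*w**3*sin(w) - 69*w**3*cos(w) + 8*w**3 - 57*w**2*sin(w) + 55*w**2*cos(w) - 24*w**2 + 55*w*sin(w) - 15*w*cos(w) + 26*w - 15*sin(w) - 11)/(2*w**4 - 9*w**3 + 15*w**2 - 11*w + 3) = f(w).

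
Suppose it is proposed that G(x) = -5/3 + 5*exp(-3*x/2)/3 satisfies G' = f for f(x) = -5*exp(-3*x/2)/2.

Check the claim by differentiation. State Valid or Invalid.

d/dx[G] = -5*exp(-3*x/2)/2
This equals f(x) exactly, so the claim holds.

Valid - the claim checks out under differentiation.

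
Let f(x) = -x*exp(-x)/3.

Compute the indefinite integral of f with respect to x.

F(x) = (x + 1)*exp(-x)/3 + C

f has the shape u'v + uv' for u = x/3 + 1/3 and v = exp(-x) — it is the derivative of the product u*v.
Check: d/dx[(x + 1)*exp(-x)/3] = -x*exp(-x)/3 = f(x).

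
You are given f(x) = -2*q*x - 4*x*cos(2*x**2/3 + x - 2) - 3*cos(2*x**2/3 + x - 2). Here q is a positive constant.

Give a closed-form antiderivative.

An antiderivative is F(x) = -q*x**2 - 3*sin(2*x**2/3 + x - 2).

The integrand splits into summands that can be handled one at a time.
Check: d/dx[-q*x**2 - 3*sin(2*x**2/3 + x - 2)] = -2*q*x - 4*x*cos(2*x**2/3 + x - 2) - 3*cos(2*x**2/3 + x - 2) = f(x).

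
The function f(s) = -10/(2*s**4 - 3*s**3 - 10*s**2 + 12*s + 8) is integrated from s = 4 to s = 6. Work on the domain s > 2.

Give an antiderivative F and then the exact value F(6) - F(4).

Factor the denominator ((s - 2)**2*(s + 2)*(2*s + 1)) and decompose: f = -16/(15*(2*s + 1)) + 5/(24*(s + 2)) + 13/(40*(s - 2)) - 1/(2*(s - 2)**2); each piece integrates to a log, atan, or power term.
F(s) = (39*s*log(s - 2) - 64*s*log(s + 1/2) + 25*s*log(s + 2) - 78*log(s - 2) + 128*log(s + 1/2) - 50*log(s + 2) + 60)/(120*s - 240) is an antiderivative of f.
Check: d/ds[(39*s*log(s - 2) - 64*s*log(s + 1/2) + 25*s*log(s + 2) - 78*log(s - 2) + 128*log(s + 1/2) - 50*log(s + 2) + 60)/(120*s - 240)] = -10/(2*s**4 - 3*s**3 - 10*s**2 + 12*s + 8) = f(s).
F(6) = -8*log(13/2)/15 + 1/8 + 5*log(8)/24 + 13*log(4)/40; F(4) = -8*log(9/2)/15 + 13*log(2)/40 + 1/4 + 5*log(6)/24.
Integral = F(6) - F(4) = -8*log(13/2)/15 - 5*log(6)/24 - 13*log(2)/40 - 1/8 + 5*log(8)/24 + 13*log(4)/40 + 8*log(9/2)/15.

Antiderivative: F(s) = (39*s*log(s - 2) - 64*s*log(s + 1/2) + 25*s*log(s + 2) - 78*log(s - 2) + 128*log(s + 1/2) - 50*log(s + 2) + 60)/(120*s - 240); value = -8*log(13/2)/15 - 5*log(6)/24 - 13*log(2)/40 - 1/8 + 5*log(8)/24 + 13*log(4)/40 + 8*log(9/2)/15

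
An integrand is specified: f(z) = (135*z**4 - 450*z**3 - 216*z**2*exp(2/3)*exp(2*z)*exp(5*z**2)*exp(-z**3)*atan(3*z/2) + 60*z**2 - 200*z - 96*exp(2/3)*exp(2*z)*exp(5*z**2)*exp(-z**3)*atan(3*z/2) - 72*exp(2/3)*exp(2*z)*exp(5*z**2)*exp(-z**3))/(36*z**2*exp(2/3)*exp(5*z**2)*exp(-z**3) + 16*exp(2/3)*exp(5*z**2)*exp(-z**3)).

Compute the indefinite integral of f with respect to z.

F(z) = (-12*exp(2/3)*exp(2*z)*exp(5*z**2)*exp(-z**3)*atan(3*z/2) + 5)*exp(-2/3)*exp(-5*z**2)*exp(z**3)/4 + C

Since d/dz undoes antidifferentiation here, F'(z) = f(z) is required of F(z).
Check: d/dz[(-12*exp(2/3)*exp(2*z)*exp(5*z**2)*exp(-z**3)*atan(3*z/2) + 5)*exp(-2/3)*exp(-5*z**2)*exp(z**3)/4] = (135*z**4*exp(z**3) - 450*z**3*exp(z**3) - 216*z**2*exp(2/3)*exp(2*z)*exp(5*z**2)*atan(3*z/2) + 60*z**2*exp(z**3) - 200*z*exp(z**3) - 96*exp(2/3)*exp(2*z)*exp(5*z**2)*atan(3*z/2) - 72*exp(2/3)*exp(2*z)*exp(5*z**2))/(36*z**2*exp(2/3)*exp(5*z**2) + 16*exp(2/3)*exp(5*z**2)), which equals f(z).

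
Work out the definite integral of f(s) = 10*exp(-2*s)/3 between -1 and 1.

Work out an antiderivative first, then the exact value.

For F(s) to be correct the identity F'(s) - f(s) = 0 must hold.
F(s) = -5*exp(-2*s)/3 is an antiderivative of f.
Check: d/ds[-5*exp(-2*s)/3] = 10*exp(-2*s)/3 = f(s).
F(1) = -5*exp(-2)/3; F(-1) = -5*exp(2)/3.
Integral = F(1) - F(-1) = -5*exp(-2)/3 + 5*exp(2)/3.

Antiderivative: F(s) = -5*exp(-2*s)/3; value = -5*exp(-2)/3 + 5*exp(2)/3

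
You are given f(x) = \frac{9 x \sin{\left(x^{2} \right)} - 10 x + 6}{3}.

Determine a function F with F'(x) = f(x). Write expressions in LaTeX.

Recover f(x) by differentiating a candidate F(x); any mismatch rules it out.
Check: d/dx[- \frac{10 x^{2} - 12 x + 9 \cos{\left(x^{2} \right)}}{6}] = 3 x \sin{\left(x^{2} \right)} - \frac{10 x}{3} + 2, which equals f(x).

An antiderivative is F(x) = - \frac{10 x^{2} - 12 x + 9 \cos{\left(x^{2} \right)}}{6}.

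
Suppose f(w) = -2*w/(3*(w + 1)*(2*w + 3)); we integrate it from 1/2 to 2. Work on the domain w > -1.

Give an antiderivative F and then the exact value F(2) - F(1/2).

Factor the denominator (3*(w + 1)*(2*w + 3)) and decompose: f = -2/(2*w + 3) + 2/(3*(w + 1)); each piece integrates to a log, atan, or power term.
F(w) = 2*log(w + 1)/3 - log(w + 3/2) is an antiderivative of f.
Check: d/dw[2*log(w + 1)/3 - log(w + 3/2)] = -2*w/(6*w**2 + 15*w + 9), which equals f(w).
F(2) = -log(7/2) + 2*log(3)/3; F(1/2) = -log(2) + 2*log(3/2)/3.
Integral = F(2) - F(1/2) = -log(7/2) - 2*log(3/2)/3 + log(2) + 2*log(3)/3.

Antiderivative: F(w) = 2*log(w + 1)/3 - log(w + 3/2); value = -log(7/2) - 2*log(3/2)/3 + log(2) + 2*log(3)/3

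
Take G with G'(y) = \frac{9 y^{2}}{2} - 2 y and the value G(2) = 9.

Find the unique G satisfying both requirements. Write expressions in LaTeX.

G(y) = \frac{3 y^{3}}{2} - y^{2} + 1

The integrand splits into summands that can be handled one at a time.
A general antiderivative is \frac{3 y^{3}}{2} - y^{2} - 1 + C.
The condition gives C = 9 - (7) = 2.
So G(y) = \frac{3 y^{3}}{2} - y^{2} + 1.
Check: d/dy[\frac{3 y^{3}}{2} - y^{2} + 1] = \frac{9 y^{2}}{2} - 2 y = G'(y).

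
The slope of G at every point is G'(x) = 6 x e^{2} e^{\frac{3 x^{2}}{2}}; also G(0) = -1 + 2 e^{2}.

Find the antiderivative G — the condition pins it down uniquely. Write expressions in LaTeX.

G(x) = 2 e^{2} e^{\frac{3 x^{2}}{2}} - 1

The substitution u = \frac{3 x^{2}}{2} + 2 works: G'(x) is exactly (dG/du)*(du/dx) for that inner function.
A general antiderivative is 2 e^{\frac{3 x^{2}}{2} + 2} + C.
The condition gives C = -1 + 2 e^{2} - (2 e^{2}) = -1.
So G(x) = 2 e^{2} e^{\frac{3 x^{2}}{2}} - 1.
Check: d/dx[2 e^{2} e^{\frac{3 x^{2}}{2}} - 1] = 6 x e^{2} e^{\frac{3 x^{2}}{2}} = G'(x).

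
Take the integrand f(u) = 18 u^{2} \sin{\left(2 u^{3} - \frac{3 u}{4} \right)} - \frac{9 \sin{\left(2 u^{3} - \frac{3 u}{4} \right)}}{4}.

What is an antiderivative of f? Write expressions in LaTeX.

The substitution w = 2 u^{3} - \frac{3 u}{4} works: f is exactly (dF/dw)*(dw/du) for that inner function.
Check: d/du[- 3 \cos{\left(2 u^{3} - \frac{3 u}{4} \right)}] = 18 u^{2} \sin{\left(2 u^{3} - \frac{3 u}{4} \right)} - \frac{9 \sin{\left(2 u^{3} - \frac{3 u}{4} \right)}}{4} = f(u).

An antiderivative is F(u) = - 3 \cos{\left(2 u^{3} - \frac{3 u}{4} \right)}.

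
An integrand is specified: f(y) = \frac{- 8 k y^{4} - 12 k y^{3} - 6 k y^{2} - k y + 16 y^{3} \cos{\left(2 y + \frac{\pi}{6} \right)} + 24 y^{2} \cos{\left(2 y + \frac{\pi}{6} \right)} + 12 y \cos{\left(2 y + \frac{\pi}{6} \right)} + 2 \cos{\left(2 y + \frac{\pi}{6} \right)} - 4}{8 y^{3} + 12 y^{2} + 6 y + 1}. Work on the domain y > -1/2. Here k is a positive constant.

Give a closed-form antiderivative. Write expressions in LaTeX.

An antiderivative is F(y) = - \frac{k y^{2}}{2} + \sin{\left(2 y + \frac{\pi}{6} \right)} + \frac{1}{\left(2 y + 1\right)^{2}}.

For F(y) to be correct the identity F'(y) - f(y) = 0 must hold.
Check: d/dy[- \frac{k y^{2}}{2} + \sin{\left(2 y + \frac{\pi}{6} \right)} + \frac{1}{\left(2 y + 1\right)^{2}}] = \frac{- 8 k y^{4} - 12 k y^{3} - 6 k y^{2} - k y + 16 y^{3} \cos{\left(2 y + \frac{\pi}{6} \right)} + 24 y^{2} \cos{\left(2 y + \frac{\pi}{6} \right)} + 12 y \cos{\left(2 y + \frac{\pi}{6} \right)} + 2 \cos{\left(2 y + \frac{\pi}{6} \right)} - 4}{8 y^{3} + 12 y^{2} + 6 y + 1} = f(y).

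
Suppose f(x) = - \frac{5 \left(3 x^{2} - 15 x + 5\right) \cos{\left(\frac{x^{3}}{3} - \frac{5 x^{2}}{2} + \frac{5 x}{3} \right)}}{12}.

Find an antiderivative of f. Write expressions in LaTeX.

An antiderivative is F(x) = - \frac{5 \sin{\left(\frac{x^{3}}{3} - \frac{5 x^{2}}{2} + \frac{5 x}{3} \right)}}{4}.

f matches the chain-rule pattern g'(h)*h' with inner function h(x) = \frac{x^{3}}{3} - \frac{5 x^{2}}{2} + \frac{5 x}{3}; substituting u = h(x) collapses the integral.
Check: d/dx[- \frac{5 \sin{\left(\frac{x^{3}}{3} - \frac{5 x^{2}}{2} + \frac{5 x}{3} \right)}}{4}] = - \frac{5 x^{2} \cos{\left(\frac{x^{3}}{3} - \frac{5 x^{2}}{2} + \frac{5 x}{3} \right)}}{4} + \frac{25 x \cos{\left(\frac{x^{3}}{3} - \frac{5 x^{2}}{2} + \frac{5 x}{3} \right)}}{4} - \frac{25 \cos{\left(\frac{x^{3}}{3} - \frac{5 x^{2}}{2} + \frac{5 x}{3} \right)}}{12}, which equals f(x).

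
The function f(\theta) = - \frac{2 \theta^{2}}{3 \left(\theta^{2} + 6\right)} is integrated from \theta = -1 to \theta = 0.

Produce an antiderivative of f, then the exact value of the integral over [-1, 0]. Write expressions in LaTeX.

Antiderivative: F(\theta) = - \frac{2 \theta}{3} + \frac{2 \sqrt{6} \operatorname{atan}{\left(\frac{\sqrt{6} \theta}{6} \right)}}{3}; value = - \frac{2}{3} + \frac{2 \sqrt{6} \operatorname{atan}{\left(\frac{\sqrt{6}}{6} \right)}}{3}

Any candidate F(\theta) must reproduce f(\theta) exactly when differentiated.
F(\theta) = - \frac{2 \theta}{3} + \frac{2 \sqrt{6} \operatorname{atan}{\left(\frac{\sqrt{6} \theta}{6} \right)}}{3} is an antiderivative of f.
Check: d/d\theta[- \frac{2 \theta}{3} + \frac{2 \sqrt{6} \operatorname{atan}{\left(\frac{\sqrt{6} \theta}{6} \right)}}{3}] = - \frac{2 \theta^{2}}{3 \theta^{2} + 18}, which equals f(\theta).
F(0) = 0; F(-1) = - \frac{2 \sqrt{6} \operatorname{atan}{\left(\frac{\sqrt{6}}{6} \right)}}{3} + \frac{2}{3}.
Integral = F(0) - F(-1) = - \frac{2}{3} + \frac{2 \sqrt{6} \operatorname{atan}{\left(\frac{\sqrt{6}}{6} \right)}}{3}.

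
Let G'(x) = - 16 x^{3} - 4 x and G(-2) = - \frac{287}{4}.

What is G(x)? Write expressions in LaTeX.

The substitution u = 4 x^{2} + 1 works: G'(x) is exactly (dG/du)*(du/dx) for that inner function.
A general antiderivative is - \frac{\left(4 x^{2} + 1\right)^{2}}{4} + C.
The condition gives C = - \frac{287}{4} - (- \frac{289}{4}) = \frac{1}{2}.
So G(x) = - 4 x^{4} - 2 x^{2} + \frac{1}{4}.
Check: d/dx[- 4 x^{4} - 2 x^{2} + \frac{1}{4}] = - 16 x^{3} - 4 x = G'(x).

G(x) = - 4 x^{4} - 2 x^{2} + \frac{1}{4}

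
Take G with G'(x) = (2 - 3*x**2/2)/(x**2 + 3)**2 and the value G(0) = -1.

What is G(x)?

G(x) = (-36*x**2 + 39*x - 5*sqrt(3)*(x**2 + 3)*atan(sqrt(3)*x/3) - 108)/(36*(x**2 + 3))

A first test for any G(x): its x-derivative must equal the given G'(x).
A general antiderivative is 13*x/(12*x**2 + 36) - 5*sqrt(3)*atan(sqrt(3)*x/3)/36 + C.
The condition gives C = -1 - (0) = -1.
So G(x) = (-36*x**2 + 39*x - 5*sqrt(3)*(x**2 + 3)*atan(sqrt(3)*x/3) - 108)/(36*(x**2 + 3)).
Check: d/dx[(-36*x**2 + 39*x - 5*sqrt(3)*(x**2 + 3)*atan(sqrt(3)*x/3) - 108)/(36*(x**2 + 3))] = (4 - 3*x**2)/(2*x**4 + 12*x**2 + 18), which equals G'(x).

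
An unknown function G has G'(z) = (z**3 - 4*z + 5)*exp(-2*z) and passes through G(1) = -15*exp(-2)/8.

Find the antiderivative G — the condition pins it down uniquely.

Recognize the product-rule pattern: G'(z) = u'v + uv' with u = -z**3/2 - 3*z**2/4 + 5*z/4 - 15/8, v = exp(-2*z), so integration by parts undoes it.
A general antiderivative is (-4*z**3 - 6*z**2 + 10*z - 15)*exp(-2*z)/8 + C.
The condition gives C = -15*exp(-2)/8 - (-15*exp(-2)/8) = 0.
So G(z) = (-4*z**3 - 6*z**2 + 10*z - 15)*exp(-2*z)/8.
Check: d/dz[(-4*z**3 - 6*z**2 + 10*z - 15)*exp(-2*z)/8] = (z**3 - 4*z + 5)*exp(-2*z) = G'(z).

G(z) = (-4*z**3 - 6*z**2 + 10*z - 15)*exp(-2*z)/8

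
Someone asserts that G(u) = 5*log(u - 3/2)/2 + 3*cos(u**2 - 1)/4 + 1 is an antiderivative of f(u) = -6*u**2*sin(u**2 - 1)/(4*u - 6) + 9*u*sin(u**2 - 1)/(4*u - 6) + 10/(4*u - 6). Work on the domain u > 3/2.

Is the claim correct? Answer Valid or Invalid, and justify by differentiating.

d/du[G] = (-6*u**2*sin(u**2 - 1) + 9*u*sin(u**2 - 1) + 10)/(4*u - 6)
This equals f(u) exactly, so the claim holds.

Valid. The derivative of G reproduces f.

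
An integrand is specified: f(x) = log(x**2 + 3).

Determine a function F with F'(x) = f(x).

An antiderivative F(x) passes only if d/dx[F] lands on f(x) exactly.
Check: d/dx[x*log(x**2 + 3) - 2*x + 2*sqrt(3)*atan(sqrt(3)*x/3)] = log(x**2 + 3) = f(x).

An antiderivative is F(x) = x*log(x**2 + 3) - 2*x + 2*sqrt(3)*atan(sqrt(3)*x/3).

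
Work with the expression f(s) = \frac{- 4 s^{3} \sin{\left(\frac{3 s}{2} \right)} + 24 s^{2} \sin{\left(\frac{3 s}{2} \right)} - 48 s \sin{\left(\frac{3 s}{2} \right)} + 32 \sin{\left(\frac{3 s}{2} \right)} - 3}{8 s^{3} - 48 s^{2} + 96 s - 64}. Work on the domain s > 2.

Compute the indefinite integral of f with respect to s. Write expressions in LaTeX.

F(s) = \frac{16 \left(s - 2\right)^{2} \cos{\left(\frac{3 s}{2} \right)} + 9}{48 \left(s - 2\right)^{2}} + C

Check any antiderivative F(s) by computing F'(s) and comparing it with f(s).
Check: d/ds[\frac{16 \left(s - 2\right)^{2} \cos{\left(\frac{3 s}{2} \right)} + 9}{48 \left(s - 2\right)^{2}}] = \frac{- 4 s^{3} \sin{\left(\frac{3 s}{2} \right)} + 24 s^{2} \sin{\left(\frac{3 s}{2} \right)} - 48 s \sin{\left(\frac{3 s}{2} \right)} + 32 \sin{\left(\frac{3 s}{2} \right)} - 3}{8 s^{3} - 48 s^{2} + 96 s - 64} = f(s).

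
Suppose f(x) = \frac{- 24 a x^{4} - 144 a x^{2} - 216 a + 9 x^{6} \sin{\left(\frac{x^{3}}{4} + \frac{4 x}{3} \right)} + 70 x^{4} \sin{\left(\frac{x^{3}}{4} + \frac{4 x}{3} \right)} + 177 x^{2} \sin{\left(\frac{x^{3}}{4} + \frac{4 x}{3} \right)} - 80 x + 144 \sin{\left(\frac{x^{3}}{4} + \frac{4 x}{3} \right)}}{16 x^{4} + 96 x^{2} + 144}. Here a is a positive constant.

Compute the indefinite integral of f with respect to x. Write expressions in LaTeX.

F(x) = \frac{- 6 a x \left(x^{2} + 3\right) - 3 \left(x^{2} + 3\right) \cos{\left(\frac{x^{3}}{4} + \frac{4 x}{3} \right)} + 10}{4 \left(x^{2} + 3\right)} + C

An antiderivative F(x) passes only if d/dx[F] lands on f(x) exactly.
Check: d/dx[\frac{- 6 a x \left(x^{2} + 3\right) - 3 \left(x^{2} + 3\right) \cos{\left(\frac{x^{3}}{4} + \frac{4 x}{3} \right)} + 10}{4 \left(x^{2} + 3\right)}] = \frac{- 24 a x^{4} - 144 a x^{2} - 216 a + 9 x^{6} \sin{\left(\frac{x^{3}}{4} + \frac{4 x}{3} \right)} + 70 x^{4} \sin{\left(\frac{x^{3}}{4} + \frac{4 x}{3} \right)} + 177 x^{2} \sin{\left(\frac{x^{3}}{4} + \frac{4 x}{3} \right)} - 80 x + 144 \sin{\left(\frac{x^{3}}{4} + \frac{4 x}{3} \right)}}{16 x^{4} + 96 x^{2} + 144} = f(x).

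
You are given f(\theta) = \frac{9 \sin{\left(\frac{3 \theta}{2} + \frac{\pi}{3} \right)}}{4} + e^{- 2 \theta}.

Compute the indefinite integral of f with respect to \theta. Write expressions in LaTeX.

F(\theta) = \frac{\left(- 3 e^{2 \theta} \cos{\left(\frac{3 \theta}{2} + \frac{\pi}{3} \right)} - 1\right) e^{- 2 \theta}}{2} + C

The integrand splits into summands that can be handled one at a time.
Check: d/d\theta[\frac{\left(- 3 e^{2 \theta} \cos{\left(\frac{3 \theta}{2} + \frac{\pi}{3} \right)} - 1\right) e^{- 2 \theta}}{2}] = \frac{\left(9 e^{2 \theta} \sin{\left(\frac{3 \theta}{2} + \frac{\pi}{3} \right)} + 4\right) e^{- 2 \theta}}{4}, which equals f(\theta).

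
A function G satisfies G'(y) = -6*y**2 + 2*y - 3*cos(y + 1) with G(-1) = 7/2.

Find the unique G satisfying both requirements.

Integrate term by term and add the pieces.
A general antiderivative is -2*y**3 + y**2 - 3*sin(y + 1) + C.
The condition gives C = 7/2 - (3) = 1/2.
So G(y) = -2*y**3 + y**2 - 3*sin(y + 1) + 1/2.
Check: d/dy[-2*y**3 + y**2 - 3*sin(y + 1) + 1/2] = -6*y**2 + 2*y - 3*cos(y + 1) = G'(y).

G(y) = -2*y**3 + y**2 - 3*sin(y + 1) + 1/2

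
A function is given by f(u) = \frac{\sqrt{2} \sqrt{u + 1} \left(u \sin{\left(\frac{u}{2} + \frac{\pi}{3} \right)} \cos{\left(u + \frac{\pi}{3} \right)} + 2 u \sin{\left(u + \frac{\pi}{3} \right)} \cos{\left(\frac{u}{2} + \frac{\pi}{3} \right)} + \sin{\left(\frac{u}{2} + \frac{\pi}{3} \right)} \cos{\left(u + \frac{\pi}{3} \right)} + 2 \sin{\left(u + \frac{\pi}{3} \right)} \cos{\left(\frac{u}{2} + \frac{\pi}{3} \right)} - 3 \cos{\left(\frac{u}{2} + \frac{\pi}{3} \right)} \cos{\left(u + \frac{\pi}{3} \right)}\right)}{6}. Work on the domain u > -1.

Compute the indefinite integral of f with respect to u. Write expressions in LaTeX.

F(u) = - \frac{\sqrt{2} \left(u + 1\right)^{\frac{3}{2}} \cos{\left(\frac{u}{2} + \frac{\pi}{3} \right)} \cos{\left(u + \frac{\pi}{3} \right)}}{3} + C

Whatever form F(u) takes, F'(u) = f(u) is non-negotiable.
Check: d/du[- \frac{\sqrt{2} \left(u + 1\right)^{\frac{3}{2}} \cos{\left(\frac{u}{2} + \frac{\pi}{3} \right)} \cos{\left(u + \frac{\pi}{3} \right)}}{3}] = \frac{\sqrt{2} u \sqrt{u + 1} \sin{\left(\frac{u}{2} + \frac{\pi}{3} \right)} \cos{\left(u + \frac{\pi}{3} \right)}}{6} + \frac{\sqrt{2} u \sqrt{u + 1} \sin{\left(u + \frac{\pi}{3} \right)} \cos{\left(\frac{u}{2} + \frac{\pi}{3} \right)}}{3} + \frac{\sqrt{2} \sqrt{u + 1} \sin{\left(\frac{u}{2} + \frac{\pi}{3} \right)} \cos{\left(u + \frac{\pi}{3} \right)}}{6} + \frac{\sqrt{2} \sqrt{u + 1} \sin{\left(u + \frac{\pi}{3} \right)} \cos{\left(\frac{u}{2} + \frac{\pi}{3} \right)}}{3} - \frac{\sqrt{2} \sqrt{u + 1} \cos{\left(\frac{u}{2} + \frac{\pi}{3} \right)} \cos{\left(u + \frac{\pi}{3} \right)}}{2}, which equals f(u).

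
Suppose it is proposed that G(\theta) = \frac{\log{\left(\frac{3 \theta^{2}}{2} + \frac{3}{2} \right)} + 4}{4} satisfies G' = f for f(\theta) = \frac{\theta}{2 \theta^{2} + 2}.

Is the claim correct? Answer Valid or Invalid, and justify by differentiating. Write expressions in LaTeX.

Valid - the claim checks out under differentiation.

d/d\theta[G] = \frac{\theta}{2 \theta^{2} + 2}
This equals f(\theta) exactly, so the claim holds.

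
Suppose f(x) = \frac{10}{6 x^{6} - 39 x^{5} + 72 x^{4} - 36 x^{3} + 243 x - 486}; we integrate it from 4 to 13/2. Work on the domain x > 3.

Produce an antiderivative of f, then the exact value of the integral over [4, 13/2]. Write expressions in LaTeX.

Antiderivative: F(x) = - \frac{5 \left(3038 x \log{\left(x - 3 \right)} - 3888 x \log{\left(x - 2 \right)} + 256 x \log{\left(x + \frac{3}{2} \right)} + 297 x \log{\left(x^{2} + 3 \right)} + 270 \sqrt{3} x \operatorname{atan}{\left(\frac{\sqrt{3} x}{3} \right)} - 9114 \log{\left(x - 3 \right)} + 11664 \log{\left(x - 2 \right)} - 768 \log{\left(x + \frac{3}{2} \right)} - 891 \log{\left(x^{2} + 3 \right)} - 810 \sqrt{3} \operatorname{atan}{\left(\frac{\sqrt{3} x}{3} \right)} + 1764\right)}{285768 \left(x - 3\right)}; value = - \frac{155 \log{\left(\frac{7}{2} \right)}}{2916} - \frac{10 \log{\left(2 \right)}}{147} - \frac{55 \log{\left(\frac{181}{4} \right)}}{10584} - \frac{25 \sqrt{3} \operatorname{atan}{\left(\frac{13 \sqrt{3}}{6} \right)}}{5292} - \frac{160 \log{\left(8 \right)}}{35721} + \frac{160 \log{\left(\frac{11}{2} \right)}}{35721} + \frac{25 \sqrt{3} \operatorname{atan}{\left(\frac{4 \sqrt{3}}{3} \right)}}{5292} + \frac{55 \log{\left(19 \right)}}{10584} + \frac{25}{1134} + \frac{10 \log{\left(\frac{9}{2} \right)}}{147}

Factor the denominator (3 \left(x - 3\right)^{2} \left(x - 2\right) \left(2 x + 3\right) \left(x^{2} + 3\right)) and decompose: f = - \frac{5 \left(11 x + 15\right)}{5292 \left(x^{2} + 3\right)} - \frac{320}{35721 \left(2 x + 3\right)} + \frac{10}{147 \left(x - 2\right)} - \frac{155}{2916 \left(x - 3\right)} + \frac{5}{162 \left(x - 3\right)^{2}}; each piece integrates to a log, atan, or power term.
F(x) = - \frac{5 \left(3038 x \log{\left(x - 3 \right)} - 3888 x \log{\left(x - 2 \right)} + 256 x \log{\left(x + \frac{3}{2} \right)} + 297 x \log{\left(x^{2} + 3 \right)} + 270 \sqrt{3} x \operatorname{atan}{\left(\frac{\sqrt{3} x}{3} \right)} - 9114 \log{\left(x - 3 \right)} + 11664 \log{\left(x - 2 \right)} - 768 \log{\left(x + \frac{3}{2} \right)} - 891 \log{\left(x^{2} + 3 \right)} - 810 \sqrt{3} \operatorname{atan}{\left(\frac{\sqrt{3} x}{3} \right)} + 1764\right)}{285768 \left(x - 3\right)} is an antiderivative of f.
Check: d/dx[- \frac{5 \left(3038 x \log{\left(x - 3 \right)} - 3888 x \log{\left(x - 2 \right)} + 256 x \log{\left(x + \frac{3}{2} \right)} + 297 x \log{\left(x^{2} + 3 \right)} + 270 \sqrt{3} x \operatorname{atan}{\left(\frac{\sqrt{3} x}{3} \right)} - 9114 \log{\left(x - 3 \right)} + 11664 \log{\left(x - 2 \right)} - 768 \log{\left(x + \frac{3}{2} \right)} - 891 \log{\left(x^{2} + 3 \right)} - 810 \sqrt{3} \operatorname{atan}{\left(\frac{\sqrt{3} x}{3} \right)} + 1764\right)}{285768 \left(x - 3\right)}] = \frac{10}{6 x^{6} - 39 x^{5} + 72 x^{4} - 36 x^{3} + 243 x - 486} = f(x).
F(13/2) = - \frac{155 \log{\left(\frac{7}{2} \right)}}{2916} - \frac{55 \log{\left(\frac{181}{4} \right)}}{10584} - \frac{25 \sqrt{3} \operatorname{atan}{\left(\frac{13 \sqrt{3}}{6} \right)}}{5292} - \frac{160 \log{\left(8 \right)}}{35721} - \frac{5}{567} + \frac{10 \log{\left(\frac{9}{2} \right)}}{147}; F(4) = - \frac{5}{162} - \frac{55 \log{\left(19 \right)}}{10584} - \frac{25 \sqrt{3} \operatorname{atan}{\left(\frac{4 \sqrt{3}}{3} \right)}}{5292} - \frac{160 \log{\left(\frac{11}{2} \right)}}{35721} + \frac{10 \log{\left(2 \right)}}{147}.
Integral = F(13/2) - F(4) = - \frac{155 \log{\left(\frac{7}{2} \right)}}{2916} - \frac{10 \log{\left(2 \right)}}{147} - \frac{55 \log{\left(\frac{181}{4} \right)}}{10584} - \frac{25 \sqrt{3} \operatorname{atan}{\left(\frac{13 \sqrt{3}}{6} \right)}}{5292} - \frac{160 \log{\left(8 \right)}}{35721} + \frac{160 \log{\left(\frac{11}{2} \right)}}{35721} + \frac{25 \sqrt{3} \operatorname{atan}{\left(\frac{4 \sqrt{3}}{3} \right)}}{5292} + \frac{55 \log{\left(19 \right)}}{10584} + \frac{25}{1134} + \frac{10 \log{\left(\frac{9}{2} \right)}}{147}.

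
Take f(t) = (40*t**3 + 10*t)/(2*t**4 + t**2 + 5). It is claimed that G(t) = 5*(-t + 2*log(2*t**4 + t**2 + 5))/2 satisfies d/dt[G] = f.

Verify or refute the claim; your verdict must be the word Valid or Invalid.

d/dt[G] = (-10*t**4 + 80*t**3 - 5*t**2 + 20*t - 25)/(4*t**4 + 2*t**2 + 10)
d/dt[G] - f(t) = -5/2 != 0.

Invalid: d/dt[G] - f = -5/2, which is not 0.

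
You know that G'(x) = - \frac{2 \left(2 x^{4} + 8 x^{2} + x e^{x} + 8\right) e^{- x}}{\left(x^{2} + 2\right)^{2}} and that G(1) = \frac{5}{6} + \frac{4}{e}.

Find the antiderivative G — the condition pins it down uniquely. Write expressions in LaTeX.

Differentiate the proposed G(x) back; it has to land on the given G'(x).
A general antiderivative is 4 e^{- x} + \frac{3}{3 x^{2} + 6} + C.
The condition gives C = \frac{5}{6} + \frac{4}{e} - (\frac{1}{3} + \frac{4}{e}) = \frac{1}{2}.
So G(x) = \frac{\left(x^{2} e^{x} + 8 x^{2} + 4 e^{x} + 16\right) e^{- x}}{2 \left(x^{2} + 2\right)}.
Check: d/dx[\frac{\left(x^{2} e^{x} + 8 x^{2} + 4 e^{x} + 16\right) e^{- x}}{2 \left(x^{2} + 2\right)}] = \frac{- 4 x^{4} - 16 x^{2} - 2 x e^{x} - 16}{x^{4} e^{x} + 4 x^{2} e^{x} + 4 e^{x}}, which equals G'(x).

G(x) = \frac{\left(x^{2} e^{x} + 8 x^{2} + 4 e^{x} + 16\right) e^{- x}}{2 \left(x^{2} + 2\right)}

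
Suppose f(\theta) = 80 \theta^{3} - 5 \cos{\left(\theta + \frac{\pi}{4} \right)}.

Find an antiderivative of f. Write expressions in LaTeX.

Integrate term by term and add the pieces.
Check: d/d\theta[20 \theta^{4} - 5 \sin{\left(\theta + \frac{\pi}{4} \right)}] = 80 \theta^{3} - 5 \cos{\left(\theta + \frac{\pi}{4} \right)} = f(\theta).

An antiderivative is F(\theta) = 20 \theta^{4} - 5 \sin{\left(\theta + \frac{\pi}{4} \right)}.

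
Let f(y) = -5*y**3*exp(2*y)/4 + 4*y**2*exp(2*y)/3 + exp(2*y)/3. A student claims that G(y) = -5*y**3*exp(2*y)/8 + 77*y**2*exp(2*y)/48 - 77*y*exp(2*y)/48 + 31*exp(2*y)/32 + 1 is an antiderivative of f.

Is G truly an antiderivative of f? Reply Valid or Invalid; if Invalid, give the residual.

d/dy[G] = -5*y**3*exp(2*y)/4 + 4*y**2*exp(2*y)/3 + exp(2*y)/3
This equals f(y) exactly, so the claim holds.

Valid - differentiating G returns exactly f.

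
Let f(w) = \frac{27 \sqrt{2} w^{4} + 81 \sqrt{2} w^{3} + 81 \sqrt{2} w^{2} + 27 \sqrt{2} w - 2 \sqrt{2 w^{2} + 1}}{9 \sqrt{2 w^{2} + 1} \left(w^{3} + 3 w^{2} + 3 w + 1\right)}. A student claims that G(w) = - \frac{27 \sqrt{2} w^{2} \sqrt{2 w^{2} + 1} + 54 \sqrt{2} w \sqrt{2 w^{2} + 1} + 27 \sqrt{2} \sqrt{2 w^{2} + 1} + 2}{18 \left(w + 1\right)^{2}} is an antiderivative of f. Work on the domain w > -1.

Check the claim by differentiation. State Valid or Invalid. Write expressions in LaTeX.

d/dw[G] = \frac{- 27 \sqrt{2} w^{4} - 81 \sqrt{2} w^{3} - 81 \sqrt{2} w^{2} - 27 \sqrt{2} w + 2 \sqrt{2 w^{2} + 1}}{9 w^{3} \sqrt{2 w^{2} + 1} + 27 w^{2} \sqrt{2 w^{2} + 1} + 27 w \sqrt{2 w^{2} + 1} + 9 \sqrt{2 w^{2} + 1}}
d/dw[G] - f(w) = \frac{- 54 \sqrt{2} w^{4} \sqrt{2 w^{2} + 1} - 162 \sqrt{2} w^{3} \sqrt{2 w^{2} + 1} - 162 \sqrt{2} w^{2} \sqrt{2 w^{2} + 1} + 8 w^{2} - 54 \sqrt{2} w \sqrt{2 w^{2} + 1} + 4}{18 w^{5} + 54 w^{4} + 63 w^{3} + 45 w^{2} + 27 w + 9} != 0.

Invalid: d/dw[G] - f = \frac{- 54 \sqrt{2} w^{4} \sqrt{2 w^{2} + 1} - 162 \sqrt{2} w^{3} \sqrt{2 w^{2} + 1} - 162 \sqrt{2} w^{2} \sqrt{2 w^{2} + 1} + 8 w^{2} - 54 \sqrt{2} w \sqrt{2 w^{2} + 1} + 4}{18 w^{5} + 54 w^{4} + 63 w^{3} + 45 w^{2} + 27 w + 9}, which is not 0.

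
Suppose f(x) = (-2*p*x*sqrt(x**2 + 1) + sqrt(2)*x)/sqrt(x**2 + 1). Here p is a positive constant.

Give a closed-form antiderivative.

A first test for any F(x): its x-derivative must equal f(x) identically.
Check: d/dx[-p*x**2 + sqrt(2)*sqrt(x**2 + 1)] = (-2*p*x*sqrt(x**2 + 1) + sqrt(2)*x)/sqrt(x**2 + 1) = f(x).

An antiderivative is F(x) = -p*x**2 + sqrt(2)*sqrt(x**2 + 1).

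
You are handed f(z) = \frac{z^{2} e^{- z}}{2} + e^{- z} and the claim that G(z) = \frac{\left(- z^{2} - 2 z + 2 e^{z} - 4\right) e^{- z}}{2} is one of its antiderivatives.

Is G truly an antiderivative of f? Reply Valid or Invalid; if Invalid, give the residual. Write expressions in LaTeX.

Valid. The derivative of G reproduces f.

d/dz[G] = \frac{\left(z^{2} + 2\right) e^{- z}}{2}
This equals f(z) exactly, so the claim holds.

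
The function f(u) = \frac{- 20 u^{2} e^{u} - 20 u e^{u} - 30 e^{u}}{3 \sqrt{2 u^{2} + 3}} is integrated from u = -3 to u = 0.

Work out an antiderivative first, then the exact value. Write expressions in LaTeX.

Recognize the product-rule pattern: f = v'r + vr' with v = - \frac{10 \sqrt{2 u^{2} + 3}}{3}, r = e^{u}, so integration by parts undoes it.
F(u) = - \frac{10 \sqrt{2 u^{2} + 3} e^{u}}{3} is an antiderivative of f.
Check: d/du[- \frac{10 \sqrt{2 u^{2} + 3} e^{u}}{3}] = \frac{- 20 u^{2} e^{u} - 20 u e^{u} - 30 e^{u}}{3 \sqrt{2 u^{2} + 3}} = f(u).
F(0) = - \frac{10 \sqrt{3}}{3}; F(-3) = - \frac{10 \sqrt{21}}{3 e^{3}}.
Integral = F(0) - F(-3) = - \frac{10 \sqrt{3}}{3} + \frac{10 \sqrt{21}}{3 e^{3}}.

Antiderivative: F(u) = - \frac{10 \sqrt{2 u^{2} + 3} e^{u}}{3}; value = - \frac{10 \sqrt{3}}{3} + \frac{10 \sqrt{21}}{3 e^{3}}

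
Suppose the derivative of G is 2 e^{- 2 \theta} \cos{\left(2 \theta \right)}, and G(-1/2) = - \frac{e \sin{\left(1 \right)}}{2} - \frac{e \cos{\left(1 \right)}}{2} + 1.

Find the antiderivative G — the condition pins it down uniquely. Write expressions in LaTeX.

G(\theta) = \frac{\left(2 e^{2 \theta} + \sin{\left(2 \theta \right)} - \cos{\left(2 \theta \right)}\right) e^{- 2 \theta}}{2}

Differentiate the proposed G(\theta) back; it has to land on the given G'(\theta).
A general antiderivative is \frac{e^{- 2 \theta} \sin{\left(2 \theta \right)}}{2} - \frac{e^{- 2 \theta} \cos{\left(2 \theta \right)}}{2} + C.
The condition gives C = - \frac{e \sin{\left(1 \right)}}{2} - \frac{e \cos{\left(1 \right)}}{2} + 1 - (- \frac{e \sin{\left(1 \right)}}{2} - \frac{e \cos{\left(1 \right)}}{2}) = 1.
So G(\theta) = \frac{\left(2 e^{2 \theta} + \sin{\left(2 \theta \right)} - \cos{\left(2 \theta \right)}\right) e^{- 2 \theta}}{2}.
Check: d/d\theta[\frac{\left(2 e^{2 \theta} + \sin{\left(2 \theta \right)} - \cos{\left(2 \theta \right)}\right) e^{- 2 \theta}}{2}] = 2 e^{- 2 \theta} \cos{\left(2 \theta \right)} = G'(\theta).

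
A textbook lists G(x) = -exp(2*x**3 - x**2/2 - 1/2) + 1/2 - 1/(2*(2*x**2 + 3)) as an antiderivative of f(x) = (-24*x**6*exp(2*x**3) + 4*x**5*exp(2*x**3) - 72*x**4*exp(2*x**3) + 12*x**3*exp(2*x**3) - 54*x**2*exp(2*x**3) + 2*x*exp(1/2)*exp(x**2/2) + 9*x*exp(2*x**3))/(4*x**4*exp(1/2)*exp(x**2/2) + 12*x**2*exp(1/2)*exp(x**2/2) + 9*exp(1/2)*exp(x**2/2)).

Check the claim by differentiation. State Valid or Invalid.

d/dx[G] = (-24*x**6 + 4*x**5 - 72*x**4 + 12*x**3 - 54*x**2 + 2*x*exp(1/2)*exp(x**2/2)*exp(-2*x**3) + 9*x)/(4*x**4*exp(1/2)*exp(x**2/2)*exp(-2*x**3) + 12*x**2*exp(1/2)*exp(x**2/2)*exp(-2*x**3) + 9*exp(1/2)*exp(x**2/2)*exp(-2*x**3))
This equals f(x) exactly, so the claim holds.

Valid. The derivative of G reproduces f.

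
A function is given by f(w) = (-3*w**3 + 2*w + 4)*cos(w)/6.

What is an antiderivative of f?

A candidate is checked by its d/dw: the result must match f(w).
Check: d/dw[-w**3*sin(w)/2 - 3*w**2*cos(w)/2 + 10*w*sin(w)/3 + 2*sin(w)/3 + 10*cos(w)/3] = -w**3*cos(w)/2 + w*cos(w)/3 + 2*cos(w)/3, which equals f(w).

An antiderivative is F(w) = -w**3*sin(w)/2 - 3*w**2*cos(w)/2 + 10*w*sin(w)/3 + 2*sin(w)/3 + 10*cos(w)/3.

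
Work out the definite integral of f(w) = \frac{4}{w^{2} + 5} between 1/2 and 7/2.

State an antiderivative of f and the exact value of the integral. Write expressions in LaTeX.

Antiderivative: F(w) = \frac{4 \sqrt{5} \operatorname{atan}{\left(\frac{\sqrt{5} w}{5} \right)}}{5}; value = - \frac{4 \sqrt{5} \operatorname{atan}{\left(\frac{\sqrt{5}}{10} \right)}}{5} + \frac{4 \sqrt{5} \operatorname{atan}{\left(\frac{7 \sqrt{5}}{10} \right)}}{5}

An antiderivative F(w) passes only if d/dw[F] lands on f(w) exactly.
F(w) = \frac{4 \sqrt{5} \operatorname{atan}{\left(\frac{\sqrt{5} w}{5} \right)}}{5} is an antiderivative of f.
Check: d/dw[\frac{4 \sqrt{5} \operatorname{atan}{\left(\frac{\sqrt{5} w}{5} \right)}}{5}] = \frac{4}{w^{2} + 5} = f(w).
F(7/2) = \frac{4 \sqrt{5} \operatorname{atan}{\left(\frac{7 \sqrt{5}}{10} \right)}}{5}; F(1/2) = \frac{4 \sqrt{5} \operatorname{atan}{\left(\frac{\sqrt{5}}{10} \right)}}{5}.
Integral = F(7/2) - F(1/2) = - \frac{4 \sqrt{5} \operatorname{atan}{\left(\frac{\sqrt{5}}{10} \right)}}{5} + \frac{4 \sqrt{5} \operatorname{atan}{\left(\frac{7 \sqrt{5}}{10} \right)}}{5}.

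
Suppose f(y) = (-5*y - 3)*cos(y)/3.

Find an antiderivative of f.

An antiderivative is F(y) = -5*y*sin(y)/3 - sin(y) - 5*cos(y)/3.

An antiderivative F(y) passes only if d/dy[F] lands on f(y) exactly.
Check: d/dy[-5*y*sin(y)/3 - sin(y) - 5*cos(y)/3] = -5*y*cos(y)/3 - cos(y), which equals f(y).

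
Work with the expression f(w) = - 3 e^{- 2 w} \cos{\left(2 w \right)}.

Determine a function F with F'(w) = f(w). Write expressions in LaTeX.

An antiderivative is F(w) = - \frac{3 e^{- 2 w} \sin{\left(2 w \right)}}{4} + \frac{3 e^{- 2 w} \cos{\left(2 w \right)}}{4}.

Check any antiderivative F(w) by computing F'(w) and comparing it with f(w).
Check: d/dw[- \frac{3 e^{- 2 w} \sin{\left(2 w \right)}}{4} + \frac{3 e^{- 2 w} \cos{\left(2 w \right)}}{4}] = - 3 e^{- 2 w} \cos{\left(2 w \right)} = f(w).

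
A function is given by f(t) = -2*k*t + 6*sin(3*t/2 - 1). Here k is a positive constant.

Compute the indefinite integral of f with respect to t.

F(t) = -k*t**2 - 4*cos(3*t/2 - 1) + C

Integrate term by term and add the pieces.
Check: d/dt[-k*t**2 - 4*cos(3*t/2 - 1)] = -2*k*t + 6*sin(3*t/2 - 1) = f(t).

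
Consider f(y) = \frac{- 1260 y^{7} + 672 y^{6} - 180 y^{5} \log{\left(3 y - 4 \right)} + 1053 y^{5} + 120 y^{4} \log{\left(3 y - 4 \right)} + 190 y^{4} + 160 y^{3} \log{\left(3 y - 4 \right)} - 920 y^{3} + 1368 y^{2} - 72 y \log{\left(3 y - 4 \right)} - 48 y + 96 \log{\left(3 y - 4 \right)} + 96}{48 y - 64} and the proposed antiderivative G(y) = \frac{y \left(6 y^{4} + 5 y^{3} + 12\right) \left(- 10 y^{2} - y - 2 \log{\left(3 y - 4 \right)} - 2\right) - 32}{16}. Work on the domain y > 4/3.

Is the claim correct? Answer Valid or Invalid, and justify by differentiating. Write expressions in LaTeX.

d/dy[G] = \frac{- 1260 y^{7} + 672 y^{6} - 180 y^{5} \log{\left(3 y - 4 \right)} + 1053 y^{5} + 120 y^{4} \log{\left(3 y - 4 \right)} + 190 y^{4} + 160 y^{3} \log{\left(3 y - 4 \right)} - 920 y^{3} + 1368 y^{2} - 72 y \log{\left(3 y - 4 \right)} - 48 y + 96 \log{\left(3 y - 4 \right)} + 96}{48 y - 64}
This equals f(y) exactly, so the claim holds.

Valid: G'(y) = f(y).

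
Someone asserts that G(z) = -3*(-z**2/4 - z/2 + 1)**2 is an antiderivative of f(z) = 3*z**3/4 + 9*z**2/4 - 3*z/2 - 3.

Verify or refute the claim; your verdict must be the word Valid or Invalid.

d/dz[G] = -3*z**3/4 - 9*z**2/4 + 3*z/2 + 3
d/dz[G] - f(z) = -3*z**3/2 - 9*z**2/2 + 3*z + 6 != 0.

Invalid: d/dz[G] - f = -3*z**3/2 - 9*z**2/2 + 3*z + 6, which is not 0.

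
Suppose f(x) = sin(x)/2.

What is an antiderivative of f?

An antiderivative is F(x) = -cos(x)/2.

A first test for any F(x): its x-derivative must equal f(x) identically.
Check: d/dx[-cos(x)/2] = sin(x)/2 = f(x).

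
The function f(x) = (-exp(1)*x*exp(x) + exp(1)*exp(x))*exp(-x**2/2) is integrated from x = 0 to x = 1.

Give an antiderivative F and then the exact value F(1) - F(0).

f matches the chain-rule pattern g'(h)*h' with inner function h(x) = -x**2/2 + x + 1; substituting u = h(x) collapses the integral.
F(x) = exp(1)*exp(x)*exp(-x**2/2) is an antiderivative of f.
Check: d/dx[exp(1)*exp(x)*exp(-x**2/2)] = (-exp(1)*x*exp(x) + exp(1)*exp(x))*exp(-x**2/2) = f(x).
F(1) = exp(3/2); F(0) = exp(1).
Integral = F(1) - F(0) = -exp(1) + exp(3/2).

Antiderivative: F(x) = exp(1)*exp(x)*exp(-x**2/2); value = -exp(1) + exp(3/2)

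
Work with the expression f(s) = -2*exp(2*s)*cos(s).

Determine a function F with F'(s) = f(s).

An antiderivative is F(s) = -2*(sin(s) + 2*cos(s))*exp(2*s)/5.

Recover f(s) by differentiating a candidate F(s); any mismatch rules it out.
Check: d/ds[-2*(sin(s) + 2*cos(s))*exp(2*s)/5] = -2*exp(2*s)*cos(s) = f(s).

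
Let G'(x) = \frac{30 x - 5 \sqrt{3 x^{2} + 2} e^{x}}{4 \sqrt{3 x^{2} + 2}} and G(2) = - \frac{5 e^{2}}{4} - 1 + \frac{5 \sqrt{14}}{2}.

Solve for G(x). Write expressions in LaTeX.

G(x) = \frac{5 \sqrt{3 x^{2} + 2}}{2} - \frac{5 e^{x}}{4} - 1

Whatever form G(x) takes, its d/dx must return the stated G'(x).
A general antiderivative is \frac{5 \sqrt{3 x^{2} + 2}}{2} - \frac{5 e^{x}}{4} + C.
The condition gives C = - \frac{5 e^{2}}{4} - 1 + \frac{5 \sqrt{14}}{2} - (- \frac{5 e^{2}}{4} + \frac{5 \sqrt{14}}{2}) = -1.
So G(x) = \frac{5 \sqrt{3 x^{2} + 2}}{2} - \frac{5 e^{x}}{4} - 1.
Check: d/dx[\frac{5 \sqrt{3 x^{2} + 2}}{2} - \frac{5 e^{x}}{4} - 1] = \frac{30 x - 5 \sqrt{3 x^{2} + 2} e^{x}}{4 \sqrt{3 x^{2} + 2}} = G'(x).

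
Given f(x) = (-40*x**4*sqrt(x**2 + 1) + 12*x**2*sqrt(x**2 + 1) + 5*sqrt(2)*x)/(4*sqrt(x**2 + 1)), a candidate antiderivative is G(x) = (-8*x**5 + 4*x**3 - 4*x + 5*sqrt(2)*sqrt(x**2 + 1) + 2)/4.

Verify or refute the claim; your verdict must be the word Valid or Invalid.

Invalid: d/dx[G] - f = -1, which is not 0.

d/dx[G] = (-40*x**4*sqrt(x**2 + 1) + 12*x**2*sqrt(x**2 + 1) + 5*sqrt(2)*x - 4*sqrt(x**2 + 1))/(4*sqrt(x**2 + 1))
d/dx[G] - f(x) = -1 != 0.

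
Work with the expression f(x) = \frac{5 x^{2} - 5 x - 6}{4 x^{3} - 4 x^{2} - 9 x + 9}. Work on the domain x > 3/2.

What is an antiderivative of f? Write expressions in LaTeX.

An antiderivative is F(x) = \frac{- 15 \log{\left(x - \frac{3}{2} \right)} + 48 \log{\left(x - 1 \right)} + 17 \log{\left(x + \frac{3}{2} \right)}}{40}.

Factor the denominator (\left(x - 1\right) \left(2 x - 3\right) \left(2 x + 3\right)) and decompose: f = \frac{17}{20 \left(2 x + 3\right)} - \frac{3}{4 \left(2 x - 3\right)} + \frac{6}{5 \left(x - 1\right)}; each piece integrates to a log, atan, or power term.
Check: d/dx[\frac{- 15 \log{\left(x - \frac{3}{2} \right)} + 48 \log{\left(x - 1 \right)} + 17 \log{\left(x + \frac{3}{2} \right)}}{40}] = \frac{5 x^{2} - 5 x - 6}{4 x^{3} - 4 x^{2} - 9 x + 9} = f(x).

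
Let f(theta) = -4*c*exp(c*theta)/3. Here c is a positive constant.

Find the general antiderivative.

Any candidate F(theta) must reproduce f(theta) exactly when differentiated.
Check: d/dtheta[-4*exp(c*theta)/3] = -4*c*exp(c*theta)/3 = f(theta).

F(theta) = -4*exp(c*theta)/3 + C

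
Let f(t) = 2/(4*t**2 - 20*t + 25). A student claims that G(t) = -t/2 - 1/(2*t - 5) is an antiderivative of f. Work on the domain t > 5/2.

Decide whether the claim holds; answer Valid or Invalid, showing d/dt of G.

d/dt[G] = (-4*t**2 + 20*t - 21)/(8*t**2 - 40*t + 50)
d/dt[G] - f(t) = -1/2 != 0.

Invalid: d/dt[G] - f = -1/2, which is not 0.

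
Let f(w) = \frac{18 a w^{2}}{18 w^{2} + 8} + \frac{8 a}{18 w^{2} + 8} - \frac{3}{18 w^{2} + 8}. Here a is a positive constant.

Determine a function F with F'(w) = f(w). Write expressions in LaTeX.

An antiderivative is F(w) = \frac{4 a w - \operatorname{atan}{\left(\frac{3 w}{2} \right)}}{4}.

The integrand splits into summands that can be handled one at a time.
Check: d/dw[\frac{4 a w - \operatorname{atan}{\left(\frac{3 w}{2} \right)}}{4}] = \frac{18 a w^{2} + 8 a - 3}{18 w^{2} + 8}, which equals f(w).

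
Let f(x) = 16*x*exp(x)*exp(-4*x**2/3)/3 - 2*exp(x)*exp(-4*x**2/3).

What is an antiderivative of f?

An antiderivative is F(x) = -2*exp(x)*exp(-4*x**2/3).

f matches the chain-rule pattern g'(h)*h' with inner function h(x) = -4*x**2/3 + x; substituting u = h(x) collapses the integral.
Check: d/dx[-2*exp(x)*exp(-4*x**2/3)] = (16*x*exp(x) - 6*exp(x))*exp(-4*x**2/3)/3, which equals f(x).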